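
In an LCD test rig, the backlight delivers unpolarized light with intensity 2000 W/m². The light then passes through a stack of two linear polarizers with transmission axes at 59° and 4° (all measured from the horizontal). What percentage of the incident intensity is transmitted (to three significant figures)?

≈ 16.4%

Unpolarized light through the first polarizer → I₁ = 2000 W/m²/2 = 1000 W/m², polarized at 59°.
I₂ = I₁ · cos²(55°) = 1000 · 0.329 = 329 W/m².
That is 16.45% of the incident intensity.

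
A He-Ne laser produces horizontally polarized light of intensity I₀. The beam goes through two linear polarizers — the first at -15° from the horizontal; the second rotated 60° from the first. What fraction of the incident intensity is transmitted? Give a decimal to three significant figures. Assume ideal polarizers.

I₁ = I₀ cos²(-15° − 0°) = I₀ cos²(15°) = 0.933 I₀.
I₂ = I₁ cos²(60°) = 0.933 · 0.25 I₀ = 0.2333 I₀.
Transmitted fraction = 0.2333.

≈ 0.233 I₀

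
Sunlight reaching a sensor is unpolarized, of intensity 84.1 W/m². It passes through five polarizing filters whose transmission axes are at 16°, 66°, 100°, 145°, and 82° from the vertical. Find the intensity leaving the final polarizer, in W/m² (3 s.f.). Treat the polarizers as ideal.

I ≈ 1.23 W/m²

Unpolarized light through the first polarizer → I₁ = 84.1 W/m²/2 = 42.05 W/m², polarized at 16°.
I₂ = I₁ · cos²(50°) = 42.05 · 0.4132 = 17.37 W/m².
I₃ = I₂ · cos²(34°) = 17.37 · 0.6873 = 11.94 W/m².
I₄ = I₃ · cos²(45°) = 11.94 · 0.5 = 5.971 W/m².
I₅ = I₄ · cos²(63°) = 5.971 · 0.2061 = 1.231 W/m².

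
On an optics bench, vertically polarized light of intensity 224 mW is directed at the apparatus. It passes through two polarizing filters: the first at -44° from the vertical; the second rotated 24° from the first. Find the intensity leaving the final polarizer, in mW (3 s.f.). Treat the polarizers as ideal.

I ≈ 96.7 mW

I₁ = 224 mW · cos²(44°) = 115.9 mW.
I₂ = I₁ · cos²(24°) = 115.9 · 0.8346 = 96.73 mW.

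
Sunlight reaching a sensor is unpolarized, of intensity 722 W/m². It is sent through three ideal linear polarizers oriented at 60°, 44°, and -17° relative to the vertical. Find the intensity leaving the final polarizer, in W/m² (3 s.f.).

I ≈ 78.4 W/m²

Unpolarized light through the first polarizer → I₁ = 722 W/m²/2 = 361 W/m², polarized at 60°.
I₂ = I₁ · cos²(16°) = 361 · 0.924 = 333.6 W/m².
I₃ = I₂ · cos²(61°) = 333.6 · 0.235 = 78.4 W/m².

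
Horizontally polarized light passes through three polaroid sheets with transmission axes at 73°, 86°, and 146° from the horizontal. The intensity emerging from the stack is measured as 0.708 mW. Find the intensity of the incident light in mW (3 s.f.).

I₁ = I₀ cos²(73° − 0°) = I₀ cos²(73°) = 0.08548 I₀.
I₂ = I₁ cos²(86° − 73°) = 0.08548 I₀ · cos²(13°) = 0.08116 I₀.
I₃ = I₂ cos²(146° − 86°) = 0.08116 I₀ · cos²(60°) = 0.02029 I₀.
So 0.708 mW = 0.02029 I₀, giving I₀ = 0.708/0.02029 = 34.9 mW.

I₀ ≈ 34.9 mW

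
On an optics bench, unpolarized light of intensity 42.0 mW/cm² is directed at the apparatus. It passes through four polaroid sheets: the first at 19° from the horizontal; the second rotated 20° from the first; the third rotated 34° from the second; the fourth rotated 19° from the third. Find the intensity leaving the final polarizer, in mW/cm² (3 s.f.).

Unpolarized light through the first polarizer → I₁ = 42.0 mW/cm²/2 = 21 mW/cm², polarized at 19°.
I₂ = I₁ · cos²(20°) = 21 · 0.883 = 18.54 mW/cm².
I₃ = I₂ · cos²(34°) = 18.54 · 0.6873 = 12.74 mW/cm².
I₄ = I₃ · cos²(19°) = 12.74 · 0.894 = 11.39 mW/cm².

I ≈ 11.4 mW/cm²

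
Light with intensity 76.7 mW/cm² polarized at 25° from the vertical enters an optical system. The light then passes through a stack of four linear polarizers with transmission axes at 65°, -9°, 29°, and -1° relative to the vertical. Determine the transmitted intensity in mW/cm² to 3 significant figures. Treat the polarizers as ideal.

By Malus's law, I₁ = 76.7 mW/cm² · cos²(40°) = 45.01 mW/cm².
I₂ = I₁ · cos²(74°) = 45.01 · 0.07598 = 3.42 mW/cm².
I₃ = I₂ · cos²(38°) = 3.42 · 0.621 = 2.123 mW/cm².
I₄ = I₃ · cos²(30°) = 2.123 · 0.75 = 1.593 mW/cm².

I ≈ 1.59 mW/cm²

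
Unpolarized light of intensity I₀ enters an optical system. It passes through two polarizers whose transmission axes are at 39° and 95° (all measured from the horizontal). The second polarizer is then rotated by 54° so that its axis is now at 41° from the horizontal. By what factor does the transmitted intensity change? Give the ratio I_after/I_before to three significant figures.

Before rotation:
Unpolarized light through the first polarizer → I₁ = ½ I₀, now polarized at 39°.
I₂ = I₁ cos²(95° − 39°) = 0.5 I₀ · cos²(56°) = 0.1563 I₀.
After rotation:
Unpolarized light through the first polarizer → I₁ = ½ I₀, now polarized at 39°.
I₂ = I₁ cos²(41° − 39°) = 0.5 I₀ · cos²(2°) = 0.4994 I₀.
Ratio = 0.4994 / 0.1563 = 3.194.

I_new/I_old ≈ 3.19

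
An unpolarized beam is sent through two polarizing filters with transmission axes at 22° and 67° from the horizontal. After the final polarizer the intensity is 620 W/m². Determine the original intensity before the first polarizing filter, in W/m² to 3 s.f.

I₀ ≈ 2480 W/m²

Unpolarized light through the first polarizer → I₁ = ½ I₀, now polarized at 22°.
I₂ = I₁ cos²(67° − 22°) = 0.5 I₀ · cos²(45°) = 0.25 I₀.
So 620 W/m² = 0.25 I₀, giving I₀ = 620/0.25 = 2480 W/m².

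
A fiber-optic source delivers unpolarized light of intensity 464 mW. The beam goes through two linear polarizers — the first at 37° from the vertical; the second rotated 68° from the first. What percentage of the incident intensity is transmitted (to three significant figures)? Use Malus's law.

≈ 7.02%

Unpolarized light through the first polarizer → I₁ = 464 mW/2 = 232 mW, polarized at 37°.
I₂ = I₁ · cos²(68°) = 232 · 0.1403 = 32.56 mW.
That is 7.017% of the incident intensity.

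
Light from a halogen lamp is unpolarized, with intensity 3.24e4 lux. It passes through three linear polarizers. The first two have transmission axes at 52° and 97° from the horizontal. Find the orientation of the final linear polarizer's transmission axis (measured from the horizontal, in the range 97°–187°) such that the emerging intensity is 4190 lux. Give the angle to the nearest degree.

θ ≈ 141°

Unpolarized light through the first polarizer → I₁ = ½ I₀, now polarized at 52°.
I₂ = I₁ cos²(97° − 52°) = 0.5 I₀ · cos²(45°) = 0.25 I₀.
Target fraction: 4190 / 3.24e4 lux = 0.1293 of I₀.
Need I₃/I₀ = 0.1293, so cos²(θ − 97°) = 0.1293 / 0.25 = 0.5173.
θ − 97° = arccos(√0.5173) = 44.0°, giving θ ≈ 97 + 44.0 = 141.0°.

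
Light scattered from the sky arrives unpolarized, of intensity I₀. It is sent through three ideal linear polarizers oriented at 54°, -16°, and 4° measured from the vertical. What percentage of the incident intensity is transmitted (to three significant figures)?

≈ 5.16%

Unpolarized light through the first polarizer → I₁ = ½ I₀, now polarized at 54°.
I₂ = I₁ cos²(-16° − 54°) = 0.5 I₀ · cos²(70°) = 0.05849 I₀.
I₃ = I₂ cos²(4° + 16°) = 0.05849 I₀ · cos²(20°) = 0.05165 I₀.
That is 5.165% of the incident intensity.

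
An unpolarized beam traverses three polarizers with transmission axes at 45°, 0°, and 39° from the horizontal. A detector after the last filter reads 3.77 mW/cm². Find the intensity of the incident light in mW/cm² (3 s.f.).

I₀ ≈ 25.0 mW/cm²

Unpolarized light through the first polarizer → I₁ = ½ I₀, now polarized at 45°.
I₂ = I₁ cos²(0° − 45°) = 0.5 I₀ · cos²(45°) = 0.25 I₀.
I₃ = I₂ cos²(39° − 0°) = 0.25 I₀ · cos²(39°) = 0.151 I₀.
So 3.77 mW/cm² = 0.151 I₀, giving I₀ = 3.77/0.151 = 24.97 mW/cm².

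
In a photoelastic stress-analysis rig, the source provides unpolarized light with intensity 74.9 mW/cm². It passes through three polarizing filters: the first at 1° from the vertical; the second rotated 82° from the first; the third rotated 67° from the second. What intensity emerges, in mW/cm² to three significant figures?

I ≈ 0.111 mW/cm²

Unpolarized light through the first polarizer → I₁ = 74.9 mW/cm²/2 = 37.45 mW/cm², polarized at 1°.
I₂ = I₁ · cos²(82°) = 37.45 · 0.01937 = 0.7254 mW/cm².
I₃ = I₂ · cos²(67°) = 0.7254 · 0.1527 = 0.1107 mW/cm².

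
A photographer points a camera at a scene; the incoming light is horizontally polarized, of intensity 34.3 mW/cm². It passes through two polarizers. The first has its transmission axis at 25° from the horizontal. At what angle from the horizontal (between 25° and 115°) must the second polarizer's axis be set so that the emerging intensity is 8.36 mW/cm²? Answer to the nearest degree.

θ ≈ 82°

By Malus's law, I₁ = I₀ cos²(25° − 0°) = I₀ cos²(25°) = 0.8214 I₀.
Target fraction: 8.36 / 34.3 mW/cm² = 0.2437 of I₀.
Need I₂/I₀ = 0.2437, so cos²(θ − 25°) = 0.2437 / 0.8214 = 0.2967.
θ − 25° = arccos(√0.2967) = 57.0°, giving θ ≈ 25 + 57.0 = 82.0°.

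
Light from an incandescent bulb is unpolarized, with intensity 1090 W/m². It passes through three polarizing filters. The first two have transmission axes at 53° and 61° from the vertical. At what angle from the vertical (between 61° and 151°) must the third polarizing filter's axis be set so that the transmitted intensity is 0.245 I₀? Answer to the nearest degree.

θ ≈ 106°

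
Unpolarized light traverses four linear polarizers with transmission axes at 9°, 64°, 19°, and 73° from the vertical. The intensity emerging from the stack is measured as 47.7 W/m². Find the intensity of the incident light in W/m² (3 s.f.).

Unpolarized light through the first polarizer → I₁ = ½ I₀, now polarized at 9°.
I₂ = I₁ cos²(64° − 9°) = 0.5 I₀ · cos²(55°) = 0.1645 I₀.
I₃ = I₂ cos²(19° − 64°) = 0.1645 I₀ · cos²(45°) = 0.08225 I₀.
I₄ = I₃ cos²(73° − 19°) = 0.08225 I₀ · cos²(54°) = 0.02842 I₀.
So 47.7 W/m² = 0.02842 I₀, giving I₀ = 47.7/0.02842 = 1679 W/m².

I₀ ≈ 1680 W/m²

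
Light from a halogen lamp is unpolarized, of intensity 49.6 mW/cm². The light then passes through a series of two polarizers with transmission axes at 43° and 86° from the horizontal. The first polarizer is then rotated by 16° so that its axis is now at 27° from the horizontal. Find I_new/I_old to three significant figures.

I_new/I_old ≈ 0.496

Before rotation:
Unpolarized light through the first polarizer → I₁ = ½ I₀, now polarized at 43°.
I₂ = I₁ cos²(86° − 43°) = 0.5 I₀ · cos²(43°) = 0.2674 I₀.
After rotation:
Unpolarized light through the first polarizer → I₁ = ½ I₀, now polarized at 27°.
I₂ = I₁ cos²(86° − 27°) = 0.5 I₀ · cos²(59°) = 0.1326 I₀.
Ratio = 0.1326 / 0.2674 = 0.4959.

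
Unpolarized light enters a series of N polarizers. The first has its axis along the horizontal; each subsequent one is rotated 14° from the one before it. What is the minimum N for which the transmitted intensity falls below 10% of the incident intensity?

N = 28

First polarizer halves the unpolarized light: factor 1/2.
Each further stage multiplies by cos²(14°) = 0.9415.
After N polarizers: T = 0.5·0.9415^(N−1). Require T < 0.10 ⇒ N−1 > ln(0.10/0.5)/ln(0.9415) = 26.69, so N−1 ≥ 27 and N = 28.
Check: N=28 gives T = 0.09813 < 0.10; N=27 gives T = 0.1042.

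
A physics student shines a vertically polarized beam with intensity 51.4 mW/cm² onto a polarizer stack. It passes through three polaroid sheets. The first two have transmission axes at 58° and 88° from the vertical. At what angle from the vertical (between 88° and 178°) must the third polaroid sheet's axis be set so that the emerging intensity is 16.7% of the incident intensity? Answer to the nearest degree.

θ ≈ 115°

By Malus's law, I₁ = I₀ cos²(58° − 0°) = I₀ cos²(58°) = 0.2808 I₀.
I₂ = I₁ cos²(88° − 58°) = 0.2808 I₀ · cos²(30°) = 0.2106 I₀.
Need I₃/I₀ = 0.167, so cos²(θ − 88°) = 0.167 / 0.2106 = 0.7929.
θ − 88° = arccos(√0.7929) = 27.1°, giving θ ≈ 88 + 27.1 = 115.1°.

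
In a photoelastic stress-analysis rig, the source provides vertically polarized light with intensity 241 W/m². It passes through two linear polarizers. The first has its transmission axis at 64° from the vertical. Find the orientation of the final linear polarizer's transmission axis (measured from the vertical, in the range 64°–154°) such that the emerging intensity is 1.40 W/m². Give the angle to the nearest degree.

By Malus's law, I₁ = I₀ cos²(64° − 0°) = I₀ cos²(64°) = 0.1922 I₀.
Target fraction: 1.40 / 241 W/m² = 0.005809 of I₀.
Need I₂/I₀ = 0.005809, so cos²(θ − 64°) = 0.005809 / 0.1922 = 0.03023.
θ − 64° = arccos(√0.03023) = 80.0°, giving θ ≈ 64 + 80.0 = 144.0°.

θ ≈ 144°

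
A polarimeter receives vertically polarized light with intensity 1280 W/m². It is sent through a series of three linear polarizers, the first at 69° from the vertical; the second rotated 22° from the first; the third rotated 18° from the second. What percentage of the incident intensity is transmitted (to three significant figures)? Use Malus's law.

By Malus's law, I₁ = 1280 W/m² · cos²(69°) = 164.4 W/m².
I₂ = I₁ · cos²(22°) = 164.4 · 0.8597 = 141.3 W/m².
I₃ = I₂ · cos²(18°) = 141.3 · 0.9045 = 127.8 W/m².
That is 9.986% of the incident intensity.

≈ 9.99%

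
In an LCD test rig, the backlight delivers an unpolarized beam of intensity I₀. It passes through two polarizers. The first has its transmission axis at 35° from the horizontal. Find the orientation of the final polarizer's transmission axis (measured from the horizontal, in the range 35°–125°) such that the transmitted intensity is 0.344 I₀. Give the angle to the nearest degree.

Unpolarized light through the first polarizer → I₁ = ½ I₀, now polarized at 35°.
Need I₂/I₀ = 0.344, so cos²(θ − 35°) = 0.344 / 0.5 = 0.688.
θ − 35° = arccos(√0.688) = 34.0°, giving θ ≈ 35 + 34.0 = 69.0°.

θ ≈ 69°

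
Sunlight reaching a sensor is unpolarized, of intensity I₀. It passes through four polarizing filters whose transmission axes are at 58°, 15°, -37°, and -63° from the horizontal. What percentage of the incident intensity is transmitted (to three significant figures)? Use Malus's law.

≈ 8.19%

Unpolarized light through the first polarizer → I₁ = ½ I₀, now polarized at 58°.
I₂ = I₁ cos²(15° − 58°) = 0.5 I₀ · cos²(43°) = 0.2674 I₀.
I₃ = I₂ cos²(-37° − 15°) = 0.2674 I₀ · cos²(52°) = 0.1014 I₀.
I₄ = I₃ cos²(-63° + 37°) = 0.1014 I₀ · cos²(26°) = 0.08189 I₀.
That is 8.189% of the incident intensity.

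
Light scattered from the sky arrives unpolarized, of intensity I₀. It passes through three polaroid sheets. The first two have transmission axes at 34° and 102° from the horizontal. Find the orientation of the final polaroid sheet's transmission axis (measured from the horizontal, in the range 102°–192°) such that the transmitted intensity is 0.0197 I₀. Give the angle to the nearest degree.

θ ≈ 160°

Unpolarized light through the first polarizer → I₁ = ½ I₀, now polarized at 34°.
I₂ = I₁ cos²(102° − 34°) = 0.5 I₀ · cos²(68°) = 0.07017 I₀.
Need I₃/I₀ = 0.0197, so cos²(θ − 102°) = 0.0197 / 0.07017 = 0.2808.
θ − 102° = arccos(√0.2808) = 58.0°, giving θ ≈ 102 + 58.0 = 160.0°.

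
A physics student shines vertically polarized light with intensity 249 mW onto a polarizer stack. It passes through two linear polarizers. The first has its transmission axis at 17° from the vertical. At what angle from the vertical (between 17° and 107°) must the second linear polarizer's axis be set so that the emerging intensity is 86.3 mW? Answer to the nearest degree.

θ ≈ 69°

I₁ = I₀ cos²(17° − 0°) = I₀ cos²(17°) = 0.9145 I₀.
Target fraction: 86.3 / 249 mW = 0.3466 of I₀.
Need I₂/I₀ = 0.3466, so cos²(θ − 17°) = 0.3466 / 0.9145 = 0.379.
θ − 17° = arccos(√0.379) = 52.0°, giving θ ≈ 17 + 52.0 = 69.0°.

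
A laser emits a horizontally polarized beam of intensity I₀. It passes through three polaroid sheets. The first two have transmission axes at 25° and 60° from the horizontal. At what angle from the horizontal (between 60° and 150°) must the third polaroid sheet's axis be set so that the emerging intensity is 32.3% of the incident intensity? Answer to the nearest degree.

θ ≈ 100°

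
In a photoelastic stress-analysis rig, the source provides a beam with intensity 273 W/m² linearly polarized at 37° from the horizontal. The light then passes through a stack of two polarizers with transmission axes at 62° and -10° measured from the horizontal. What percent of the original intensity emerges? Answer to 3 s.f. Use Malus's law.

≈ 7.84%

By Malus's law, I₁ = 273 W/m² · cos²(25°) = 224.2 W/m².
I₂ = I₁ · cos²(72°) = 224.2 · 0.09549 = 21.41 W/m².
That is 7.844% of the incident intensity.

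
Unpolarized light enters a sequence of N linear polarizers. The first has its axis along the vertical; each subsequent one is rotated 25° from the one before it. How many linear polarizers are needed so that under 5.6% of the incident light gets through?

First polarizer halves the unpolarized light: factor 1/2.
Each further stage multiplies by cos²(25°) = 0.8214.
After N polarizers: T = 0.5·0.8214^(N−1). Require T < 0.056 ⇒ N−1 > ln(0.056/0.5)/ln(0.8214) = 11.13, so N−1 ≥ 12 and N = 13.
Check: N=13 gives T = 0.04716 < 0.056; N=12 gives T = 0.05742.

N = 13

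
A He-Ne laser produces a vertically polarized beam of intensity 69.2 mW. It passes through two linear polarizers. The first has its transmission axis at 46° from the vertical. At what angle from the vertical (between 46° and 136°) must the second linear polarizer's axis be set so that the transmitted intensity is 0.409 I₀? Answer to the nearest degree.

By Malus's law, I₁ = I₀ cos²(46° − 0°) = I₀ cos²(46°) = 0.4826 I₀.
Need I₂/I₀ = 0.409, so cos²(θ − 46°) = 0.409 / 0.4826 = 0.8476.
θ − 46° = arccos(√0.8476) = 23.0°, giving θ ≈ 46 + 23.0 = 69.0°.

θ ≈ 69°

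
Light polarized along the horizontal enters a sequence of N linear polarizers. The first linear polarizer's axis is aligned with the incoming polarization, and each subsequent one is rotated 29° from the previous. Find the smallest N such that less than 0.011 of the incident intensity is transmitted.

N = 18

First polarizer is aligned with the polarization: full transmission.
Each further stage multiplies by cos²(29°) = 0.765.
After N polarizers: T = 0.765^(N−1). Require T < 0.011 ⇒ N−1 > ln(0.011)/ln(0.765) = 16.83, so N−1 ≥ 17 and N = 18.
Check: N=18 gives T = 0.01052 < 0.011; N=17 gives T = 0.01375.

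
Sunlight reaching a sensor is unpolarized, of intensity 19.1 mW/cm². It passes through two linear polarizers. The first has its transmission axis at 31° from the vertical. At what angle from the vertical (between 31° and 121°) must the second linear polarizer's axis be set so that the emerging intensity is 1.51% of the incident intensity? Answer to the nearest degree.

θ ≈ 111°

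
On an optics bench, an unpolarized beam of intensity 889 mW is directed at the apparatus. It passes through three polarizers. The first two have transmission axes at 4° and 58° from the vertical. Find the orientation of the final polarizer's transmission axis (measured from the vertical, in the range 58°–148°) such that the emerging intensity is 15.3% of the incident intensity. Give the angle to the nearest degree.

Unpolarized light through the first polarizer → I₁ = ½ I₀, now polarized at 4°.
I₂ = I₁ cos²(58° − 4°) = 0.5 I₀ · cos²(54°) = 0.1727 I₀.
Need I₃/I₀ = 0.153, so cos²(θ − 58°) = 0.153 / 0.1727 = 0.8857.
θ − 58° = arccos(√0.8857) = 19.8°, giving θ ≈ 58 + 19.8 = 77.8°.

θ ≈ 78°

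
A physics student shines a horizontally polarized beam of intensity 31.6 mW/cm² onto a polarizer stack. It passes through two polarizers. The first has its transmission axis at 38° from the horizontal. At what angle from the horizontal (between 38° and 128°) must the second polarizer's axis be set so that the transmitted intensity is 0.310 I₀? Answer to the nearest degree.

θ ≈ 83°

By Malus's law, I₁ = I₀ cos²(38° − 0°) = I₀ cos²(38°) = 0.621 I₀.
Need I₂/I₀ = 0.31, so cos²(θ − 38°) = 0.31 / 0.621 = 0.4992.
θ − 38° = arccos(√0.4992) = 45.0°, giving θ ≈ 38 + 45.0 = 83.0°.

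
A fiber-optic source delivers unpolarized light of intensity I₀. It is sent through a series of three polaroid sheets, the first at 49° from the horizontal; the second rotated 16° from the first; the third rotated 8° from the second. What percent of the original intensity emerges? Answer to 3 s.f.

≈ 45.3%

Unpolarized light through the first polarizer → I₁ = ½ I₀, now polarized at 49°.
I₂ = I₁ cos²(16°) = 0.5 · 0.924 I₀ = 0.462 I₀.
I₃ = I₂ cos²(8°) = 0.462 · 0.9806 I₀ = 0.4531 I₀.
That is 45.31% of the incident intensity.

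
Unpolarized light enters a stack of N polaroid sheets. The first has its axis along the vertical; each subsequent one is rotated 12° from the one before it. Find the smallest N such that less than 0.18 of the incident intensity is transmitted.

N = 25

First polarizer halves the unpolarized light: factor 1/2.
Each further stage multiplies by cos²(12°) = 0.9568.
After N polarizers: T = 0.5·0.9568^(N−1). Require T < 0.18 ⇒ N−1 > ln(0.18/0.5)/ln(0.9568) = 23.12, so N−1 ≥ 24 and N = 25.
Check: N=25 gives T = 0.1731 < 0.18; N=24 gives T = 0.181.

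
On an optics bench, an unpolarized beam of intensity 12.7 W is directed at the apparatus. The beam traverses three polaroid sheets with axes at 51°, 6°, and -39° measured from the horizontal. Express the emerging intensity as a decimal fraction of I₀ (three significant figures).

Unpolarized light through the first polarizer → I₁ = 12.7 W/2 = 6.35 W, polarized at 51°.
I₂ = I₁ · cos²(45°) = 6.35 · 0.5 = 3.175 W.
I₃ = I₂ · cos²(45°) = 3.175 · 0.5 = 1.588 W.
Transmitted fraction = 0.125.

I/I₀ ≈ 0.125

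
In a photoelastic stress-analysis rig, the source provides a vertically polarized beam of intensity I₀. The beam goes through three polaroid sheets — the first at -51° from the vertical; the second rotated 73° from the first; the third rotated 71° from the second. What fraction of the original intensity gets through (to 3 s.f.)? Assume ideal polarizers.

≈ 0.00359 I₀

By Malus's law, I₁ = I₀ cos²(-51° − 0°) = I₀ cos²(51°) = 0.396 I₀.
I₂ = I₁ cos²(73°) = 0.396 · 0.08548 I₀ = 0.03385 I₀.
I₃ = I₂ cos²(71°) = 0.03385 · 0.106 I₀ = 0.003588 I₀.
Transmitted fraction = 0.003588.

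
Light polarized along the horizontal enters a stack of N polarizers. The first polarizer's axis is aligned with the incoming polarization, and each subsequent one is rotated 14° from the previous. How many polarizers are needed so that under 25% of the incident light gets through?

First polarizer is aligned with the polarization: full transmission.
Each further stage multiplies by cos²(14°) = 0.9415.
After N polarizers: T = 0.9415^(N−1). Require T < 0.25 ⇒ N−1 > ln(0.25)/ln(0.9415) = 22.99, so N−1 ≥ 23 and N = 24.
Check: N=24 gives T = 0.2498 < 0.25; N=23 gives T = 0.2653.

N = 24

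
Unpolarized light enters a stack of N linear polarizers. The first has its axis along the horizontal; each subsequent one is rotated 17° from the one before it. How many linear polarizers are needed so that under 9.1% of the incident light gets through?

N = 21

First polarizer halves the unpolarized light: factor 1/2.
Each further stage multiplies by cos²(17°) = 0.9145.
After N polarizers: T = 0.5·0.9145^(N−1). Require T < 0.091 ⇒ N−1 > ln(0.091/0.5)/ln(0.9145) = 19.07, so N−1 ≥ 20 and N = 21.
Check: N=21 gives T = 0.08372 < 0.091; N=20 gives T = 0.09154.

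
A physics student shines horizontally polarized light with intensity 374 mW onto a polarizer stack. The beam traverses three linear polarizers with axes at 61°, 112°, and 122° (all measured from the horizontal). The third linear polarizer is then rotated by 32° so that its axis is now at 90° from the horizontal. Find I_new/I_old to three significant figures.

I_new/I_old ≈ 0.886

Before rotation:
I₁ = I₀ cos²(61° − 0°) = I₀ cos²(61°) = 0.235 I₀.
I₂ = I₁ cos²(112° − 61°) = 0.235 I₀ · cos²(51°) = 0.09309 I₀.
I₃ = I₂ cos²(122° − 112°) = 0.09309 I₀ · cos²(10°) = 0.09028 I₀.
After rotation:
I₁ = I₀ cos²(61° − 0°) = I₀ cos²(61°) = 0.235 I₀.
I₂ = I₁ cos²(112° − 61°) = 0.235 I₀ · cos²(51°) = 0.09309 I₀.
I₃ = I₂ cos²(90° − 112°) = 0.09309 I₀ · cos²(22°) = 0.08002 I₀.
Ratio = 0.08002 / 0.09028 = 0.8864.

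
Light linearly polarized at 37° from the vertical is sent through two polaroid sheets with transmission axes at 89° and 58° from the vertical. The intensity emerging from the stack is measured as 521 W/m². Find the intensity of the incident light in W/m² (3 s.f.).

I₀ ≈ 1870 W/m²

By Malus's law, I₁ = I₀ cos²(89° − 37°) = I₀ cos²(52°) = 0.379 I₀.
I₂ = I₁ cos²(58° − 89°) = 0.379 I₀ · cos²(31°) = 0.2785 I₀.
So 521 W/m² = 0.2785 I₀, giving I₀ = 521/0.2785 = 1871 W/m².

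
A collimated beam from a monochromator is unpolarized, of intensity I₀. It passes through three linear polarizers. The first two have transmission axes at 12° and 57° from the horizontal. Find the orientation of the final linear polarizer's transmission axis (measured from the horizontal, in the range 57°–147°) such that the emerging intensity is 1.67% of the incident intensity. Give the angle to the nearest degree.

θ ≈ 132°

Unpolarized light through the first polarizer → I₁ = ½ I₀, now polarized at 12°.
I₂ = I₁ cos²(57° − 12°) = 0.5 I₀ · cos²(45°) = 0.25 I₀.
Need I₃/I₀ = 0.0167, so cos²(θ − 57°) = 0.0167 / 0.25 = 0.0668.
θ − 57° = arccos(√0.0668) = 75.0°, giving θ ≈ 57 + 75.0 = 132.0°.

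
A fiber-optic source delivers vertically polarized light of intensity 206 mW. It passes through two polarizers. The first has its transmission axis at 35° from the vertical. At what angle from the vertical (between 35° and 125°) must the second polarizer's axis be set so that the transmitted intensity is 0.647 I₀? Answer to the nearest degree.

θ ≈ 46°

I₁ = I₀ cos²(35° − 0°) = I₀ cos²(35°) = 0.671 I₀.
Need I₂/I₀ = 0.647, so cos²(θ − 35°) = 0.647 / 0.671 = 0.9642.
θ − 35° = arccos(√0.9642) = 10.9°, giving θ ≈ 35 + 10.9 = 45.9°.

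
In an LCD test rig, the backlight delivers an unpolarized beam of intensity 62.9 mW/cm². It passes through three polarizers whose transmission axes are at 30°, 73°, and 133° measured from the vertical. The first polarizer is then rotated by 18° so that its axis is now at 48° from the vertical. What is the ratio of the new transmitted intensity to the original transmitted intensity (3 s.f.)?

I_new/I_old ≈ 1.54

Before rotation:
Unpolarized light through the first polarizer → I₁ = ½ I₀, now polarized at 30°.
I₂ = I₁ cos²(73° − 30°) = 0.5 I₀ · cos²(43°) = 0.2674 I₀.
I₃ = I₂ cos²(133° − 73°) = 0.2674 I₀ · cos²(60°) = 0.06686 I₀.
After rotation:
Unpolarized light through the first polarizer → I₁ = ½ I₀, now polarized at 48°.
I₂ = I₁ cos²(73° − 48°) = 0.5 I₀ · cos²(25°) = 0.4107 I₀.
I₃ = I₂ cos²(133° − 73°) = 0.4107 I₀ · cos²(60°) = 0.1027 I₀.
Ratio = 0.1027 / 0.06686 = 1.536.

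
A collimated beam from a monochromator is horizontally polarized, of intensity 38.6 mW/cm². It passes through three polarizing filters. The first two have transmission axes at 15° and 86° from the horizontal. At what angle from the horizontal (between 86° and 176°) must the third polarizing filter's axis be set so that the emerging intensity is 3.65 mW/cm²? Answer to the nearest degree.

I₁ = I₀ cos²(15° − 0°) = I₀ cos²(15°) = 0.933 I₀.
I₂ = I₁ cos²(86° − 15°) = 0.933 I₀ · cos²(71°) = 0.09889 I₀.
Target fraction: 3.65 / 38.6 mW/cm² = 0.09456 of I₀.
Need I₃/I₀ = 0.09456, so cos²(θ − 86°) = 0.09456 / 0.09889 = 0.9562.
θ − 86° = arccos(√0.9562) = 12.1°, giving θ ≈ 86 + 12.1 = 98.1°.

θ ≈ 98°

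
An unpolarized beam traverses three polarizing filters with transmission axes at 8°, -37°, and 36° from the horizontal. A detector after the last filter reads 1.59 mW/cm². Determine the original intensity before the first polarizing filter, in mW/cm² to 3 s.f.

I₀ ≈ 74.4 mW/cm²

Unpolarized light through the first polarizer → I₁ = ½ I₀, now polarized at 8°.
I₂ = I₁ cos²(-37° − 8°) = 0.5 I₀ · cos²(45°) = 0.25 I₀.
I₃ = I₂ cos²(36° + 37°) = 0.25 I₀ · cos²(73°) = 0.02137 I₀.
So 1.59 mW/cm² = 0.02137 I₀, giving I₀ = 1.59/0.02137 = 74.4 mW/cm².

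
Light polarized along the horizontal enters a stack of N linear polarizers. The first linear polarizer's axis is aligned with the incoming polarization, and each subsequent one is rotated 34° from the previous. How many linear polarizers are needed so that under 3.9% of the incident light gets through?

First polarizer is aligned with the polarization: full transmission.
Each further stage multiplies by cos²(34°) = 0.6873.
After N polarizers: T = 0.6873^(N−1). Require T < 0.039 ⇒ N−1 > ln(0.039)/ln(0.6873) = 8.65, so N−1 ≥ 9 and N = 10.
Check: N=10 gives T = 0.03422 < 0.039; N=9 gives T = 0.0498.

N = 10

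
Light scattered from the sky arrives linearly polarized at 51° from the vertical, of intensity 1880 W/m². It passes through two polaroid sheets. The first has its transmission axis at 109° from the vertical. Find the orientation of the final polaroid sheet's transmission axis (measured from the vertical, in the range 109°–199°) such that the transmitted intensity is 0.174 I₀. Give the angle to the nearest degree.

θ ≈ 147°

I₁ = I₀ cos²(109° − 51°) = I₀ cos²(58°) = 0.2808 I₀.
Need I₂/I₀ = 0.174, so cos²(θ − 109°) = 0.174 / 0.2808 = 0.6196.
θ − 109° = arccos(√0.6196) = 38.1°, giving θ ≈ 109 + 38.1 = 147.1°.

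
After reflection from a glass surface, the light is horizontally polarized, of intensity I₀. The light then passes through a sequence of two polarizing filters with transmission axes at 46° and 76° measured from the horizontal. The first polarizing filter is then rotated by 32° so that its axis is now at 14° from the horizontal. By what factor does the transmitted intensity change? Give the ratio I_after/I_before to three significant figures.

I_new/I_old ≈ 0.573

Before rotation:
I₁ = I₀ cos²(46° − 0°) = I₀ cos²(46°) = 0.4826 I₀.
I₂ = I₁ cos²(76° − 46°) = 0.4826 I₀ · cos²(30°) = 0.3619 I₀.
After rotation:
I₁ = I₀ cos²(14° − 0°) = I₀ cos²(14°) = 0.9415 I₀.
I₂ = I₁ cos²(76° − 14°) = 0.9415 I₀ · cos²(62°) = 0.2075 I₀.
Ratio = 0.2075 / 0.3619 = 0.5734.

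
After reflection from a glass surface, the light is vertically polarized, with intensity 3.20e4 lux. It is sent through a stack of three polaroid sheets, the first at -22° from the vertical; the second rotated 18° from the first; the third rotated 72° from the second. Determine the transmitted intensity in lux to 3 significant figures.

I ≈ 2380 lux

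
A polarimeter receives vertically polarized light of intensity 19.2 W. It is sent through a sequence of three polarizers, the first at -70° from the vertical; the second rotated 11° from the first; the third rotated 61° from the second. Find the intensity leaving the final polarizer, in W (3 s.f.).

I ≈ 0.509 W

By Malus's law, I₁ = 19.2 W · cos²(70°) = 2.246 W.
I₂ = I₁ · cos²(11°) = 2.246 · 0.9636 = 2.164 W.
I₃ = I₂ · cos²(61°) = 2.164 · 0.235 = 0.5087 W.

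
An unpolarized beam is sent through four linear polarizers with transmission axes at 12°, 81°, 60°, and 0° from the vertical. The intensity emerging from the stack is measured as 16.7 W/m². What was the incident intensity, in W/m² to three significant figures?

Unpolarized light through the first polarizer → I₁ = ½ I₀, now polarized at 12°.
I₂ = I₁ cos²(81° − 12°) = 0.5 I₀ · cos²(69°) = 0.06421 I₀.
I₃ = I₂ cos²(60° − 81°) = 0.06421 I₀ · cos²(21°) = 0.05597 I₀.
I₄ = I₃ cos²(0° − 60°) = 0.05597 I₀ · cos²(60°) = 0.01399 I₀.
So 16.7 W/m² = 0.01399 I₀, giving I₀ = 16.7/0.01399 = 1194 W/m².

I₀ ≈ 1190 W/m²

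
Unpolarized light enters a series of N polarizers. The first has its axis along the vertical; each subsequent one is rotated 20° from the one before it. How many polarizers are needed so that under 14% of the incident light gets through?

First polarizer halves the unpolarized light: factor 1/2.
Each further stage multiplies by cos²(20°) = 0.883.
After N polarizers: T = 0.5·0.883^(N−1). Require T < 0.14 ⇒ N−1 > ln(0.14/0.5)/ln(0.883) = 10.23, so N−1 ≥ 11 and N = 12.
Check: N=12 gives T = 0.1273 < 0.14; N=11 gives T = 0.1441.

N = 12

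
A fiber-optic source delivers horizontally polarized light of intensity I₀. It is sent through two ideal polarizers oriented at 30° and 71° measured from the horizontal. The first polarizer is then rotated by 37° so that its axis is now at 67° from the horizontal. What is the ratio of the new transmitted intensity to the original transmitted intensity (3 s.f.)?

Before rotation:
By Malus's law, I₁ = I₀ cos²(30° − 0°) = I₀ cos²(30°) = 0.75 I₀.
I₂ = I₁ cos²(71° − 30°) = 0.75 I₀ · cos²(41°) = 0.4272 I₀.
After rotation:
I₁ = I₀ cos²(67° − 0°) = I₀ cos²(67°) = 0.1527 I₀.
I₂ = I₁ cos²(71° − 67°) = 0.1527 I₀ · cos²(4°) = 0.1519 I₀.
Ratio = 0.1519 / 0.4272 = 0.3556.

I_new/I_old ≈ 0.356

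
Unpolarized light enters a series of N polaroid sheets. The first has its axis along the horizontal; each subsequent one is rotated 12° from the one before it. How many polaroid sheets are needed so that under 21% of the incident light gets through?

First polarizer halves the unpolarized light: factor 1/2.
Each further stage multiplies by cos²(12°) = 0.9568.
After N polarizers: T = 0.5·0.9568^(N−1). Require T < 0.21 ⇒ N−1 > ln(0.21/0.5)/ln(0.9568) = 19.63, so N−1 ≥ 20 and N = 21.
Check: N=21 gives T = 0.2066 < 0.21; N=20 gives T = 0.2159.

N = 21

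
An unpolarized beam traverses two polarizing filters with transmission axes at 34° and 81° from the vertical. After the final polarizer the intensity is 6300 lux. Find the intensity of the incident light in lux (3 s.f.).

I₀ ≈ 2.71e4 lux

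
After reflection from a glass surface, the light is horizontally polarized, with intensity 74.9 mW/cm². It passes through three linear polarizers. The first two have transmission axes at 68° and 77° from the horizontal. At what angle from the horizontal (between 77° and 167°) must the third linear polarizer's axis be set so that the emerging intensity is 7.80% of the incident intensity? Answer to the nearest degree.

θ ≈ 118°

By Malus's law, I₁ = I₀ cos²(68° − 0°) = I₀ cos²(68°) = 0.1403 I₀.
I₂ = I₁ cos²(77° − 68°) = 0.1403 I₀ · cos²(9°) = 0.1369 I₀.
Need I₃/I₀ = 0.078, so cos²(θ − 77°) = 0.078 / 0.1369 = 0.5698.
θ − 77° = arccos(√0.5698) = 41.0°, giving θ ≈ 77 + 41.0 = 118.0°.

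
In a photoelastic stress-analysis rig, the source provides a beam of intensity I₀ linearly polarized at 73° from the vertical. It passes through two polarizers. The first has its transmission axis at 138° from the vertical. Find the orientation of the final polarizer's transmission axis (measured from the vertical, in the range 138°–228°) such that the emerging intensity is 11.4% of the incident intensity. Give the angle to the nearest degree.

By Malus's law, I₁ = I₀ cos²(138° − 73°) = I₀ cos²(65°) = 0.1786 I₀.
Need I₂/I₀ = 0.114, so cos²(θ − 138°) = 0.114 / 0.1786 = 0.6383.
θ − 138° = arccos(√0.6383) = 37.0°, giving θ ≈ 138 + 37.0 = 175.0°.

θ ≈ 175°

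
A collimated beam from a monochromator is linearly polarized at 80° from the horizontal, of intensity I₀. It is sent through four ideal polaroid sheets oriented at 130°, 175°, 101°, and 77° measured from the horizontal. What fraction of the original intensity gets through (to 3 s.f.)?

By Malus's law, I₁ = I₀ cos²(130° − 80°) = I₀ cos²(50°) = 0.4132 I₀.
I₂ = I₁ cos²(175° − 130°) = 0.4132 I₀ · cos²(45°) = 0.2066 I₀.
I₃ = I₂ cos²(101° − 175°) = 0.2066 I₀ · cos²(74°) = 0.0157 I₀.
I₄ = I₃ cos²(77° − 101°) = 0.0157 I₀ · cos²(24°) = 0.0131 I₀.
Transmitted fraction = 0.0131.

≈ 0.0131 I₀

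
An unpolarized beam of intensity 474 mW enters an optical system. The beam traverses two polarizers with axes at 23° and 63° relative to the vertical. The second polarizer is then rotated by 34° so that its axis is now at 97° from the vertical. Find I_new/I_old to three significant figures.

Before rotation:
Unpolarized light through the first polarizer → I₁ = ½ I₀, now polarized at 23°.
I₂ = I₁ cos²(63° − 23°) = 0.5 I₀ · cos²(40°) = 0.2934 I₀.
After rotation:
Unpolarized light through the first polarizer → I₁ = ½ I₀, now polarized at 23°.
I₂ = I₁ cos²(97° − 23°) = 0.5 I₀ · cos²(74°) = 0.03799 I₀.
Ratio = 0.03799 / 0.2934 = 0.1295.

I_new/I_old ≈ 0.129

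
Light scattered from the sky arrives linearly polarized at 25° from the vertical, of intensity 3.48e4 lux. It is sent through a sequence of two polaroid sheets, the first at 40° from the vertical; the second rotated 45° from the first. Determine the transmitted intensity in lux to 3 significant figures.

I₁ = 3.48e4 lux · cos²(15°) = 3.247e+04 lux.
I₂ = I₁ · cos²(45°) = 3.247e+04 · 0.5 = 1.623e+04 lux.

I ≈ 1.62e4 lux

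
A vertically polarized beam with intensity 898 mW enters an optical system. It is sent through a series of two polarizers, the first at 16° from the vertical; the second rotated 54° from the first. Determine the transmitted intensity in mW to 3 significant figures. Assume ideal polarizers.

I ≈ 287 mW

By Malus's law, I₁ = 898 mW · cos²(16°) = 829.8 mW.
I₂ = I₁ · cos²(54°) = 829.8 · 0.3455 = 286.7 mW.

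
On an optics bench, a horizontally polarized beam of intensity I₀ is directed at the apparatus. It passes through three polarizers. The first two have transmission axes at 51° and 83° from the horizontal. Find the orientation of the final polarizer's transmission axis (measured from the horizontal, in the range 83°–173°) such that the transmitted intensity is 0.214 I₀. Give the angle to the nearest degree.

I₁ = I₀ cos²(51° − 0°) = I₀ cos²(51°) = 0.396 I₀.
I₂ = I₁ cos²(83° − 51°) = 0.396 I₀ · cos²(32°) = 0.2848 I₀.
Need I₃/I₀ = 0.214, so cos²(θ − 83°) = 0.214 / 0.2848 = 0.7513.
θ − 83° = arccos(√0.7513) = 29.9°, giving θ ≈ 83 + 29.9 = 112.9°.

θ ≈ 113°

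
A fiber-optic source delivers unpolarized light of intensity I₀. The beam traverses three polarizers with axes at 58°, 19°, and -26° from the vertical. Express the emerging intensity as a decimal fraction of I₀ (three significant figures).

Unpolarized light through the first polarizer → I₁ = ½ I₀, now polarized at 58°.
I₂ = I₁ cos²(19° − 58°) = 0.5 I₀ · cos²(39°) = 0.302 I₀.
I₃ = I₂ cos²(-26° − 19°) = 0.302 I₀ · cos²(45°) = 0.151 I₀.
Transmitted fraction = 0.151.

≈ 0.151 I₀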